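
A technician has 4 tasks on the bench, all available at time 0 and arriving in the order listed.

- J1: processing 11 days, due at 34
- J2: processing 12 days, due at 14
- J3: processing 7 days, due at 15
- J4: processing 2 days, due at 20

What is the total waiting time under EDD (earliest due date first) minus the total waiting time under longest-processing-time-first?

-13

EDD (increasing due date): J2 J3 J4 J1.
J2: waits 0, runs 0→12
J3: waits 12, runs 12→19
J4: waits 19, runs 19→21
J1: waits 21, runs 21→32
Sum = 0+12+19+21 = 52.
LPT (decreasing processing time): J2 J1 J3 J4.
J2: waits 0, runs 0→12
J1: waits 12, runs 12→23
J3: waits 23, runs 23→30
J4: waits 30, runs 30→32
Sum = 0+12+23+30 = 65.
Difference = 52 − 65 = -13.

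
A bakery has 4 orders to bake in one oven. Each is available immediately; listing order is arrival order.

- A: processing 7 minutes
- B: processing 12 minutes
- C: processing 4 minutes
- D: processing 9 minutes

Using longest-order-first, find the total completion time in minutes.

LPT (decreasing processing time): B D A C.
B: 0→12
D: 12→21
A: 21→28
C: 28→32
Sum = 12+21+28+32 = 93.

93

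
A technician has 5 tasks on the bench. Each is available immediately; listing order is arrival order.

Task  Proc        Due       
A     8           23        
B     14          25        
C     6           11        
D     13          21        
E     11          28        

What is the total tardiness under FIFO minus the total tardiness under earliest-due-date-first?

17

FIFO (arrival order): A B C D E.
A: 0→8, due 23, tardiness 0
B: 8→22, due 25, tardiness 0
C: 22→28, due 11, tardiness 17
D: 28→41, due 21, tardiness 20
E: 41→52, due 28, tardiness 24
Sum = 0+0+17+20+24 = 61.
EDD (increasing due date): C D A B E.
C: 0→6, due 11, tardiness 0
D: 6→19, due 21, tardiness 0
A: 19→27, due 23, tardiness 4
B: 27→41, due 25, tardiness 16
E: 41→52, due 28, tardiness 24
Sum = 0+0+4+16+24 = 44.
Difference = 61 − 44 = 17.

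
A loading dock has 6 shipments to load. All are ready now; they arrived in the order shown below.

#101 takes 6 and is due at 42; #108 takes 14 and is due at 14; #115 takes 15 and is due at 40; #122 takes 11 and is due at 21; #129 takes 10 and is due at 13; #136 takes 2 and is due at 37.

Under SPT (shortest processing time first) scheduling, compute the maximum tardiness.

SPT (increasing processing time): #136 #101 #129 #122 #108 #115.
#136: 0→2, due 37, tardiness 0
#101: 2→8, due 42, tardiness 0
#129: 8→18, due 13, tardiness 5
#122: 18→29, due 21, tardiness 8
#108: 29→43, due 14, tardiness 29
#115: 43→58, due 40, tardiness 18
Maximum = 29.

29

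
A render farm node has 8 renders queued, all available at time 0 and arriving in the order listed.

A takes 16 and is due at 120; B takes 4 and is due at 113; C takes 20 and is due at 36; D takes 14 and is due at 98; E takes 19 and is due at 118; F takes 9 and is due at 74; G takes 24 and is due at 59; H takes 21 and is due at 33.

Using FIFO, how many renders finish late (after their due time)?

4

FIFO (arrival order): A B C D E F G H.
A: 0→16, due 120, tardiness 0
B: 16→20, due 113, tardiness 0
C: 20→40, due 36, tardiness 4
D: 40→54, due 98, tardiness 0
E: 54→73, due 118, tardiness 0
F: 73→82, due 74, tardiness 8
G: 82→106, due 59, tardiness 47
H: 106→127, due 33, tardiness 94
Late renders: 4.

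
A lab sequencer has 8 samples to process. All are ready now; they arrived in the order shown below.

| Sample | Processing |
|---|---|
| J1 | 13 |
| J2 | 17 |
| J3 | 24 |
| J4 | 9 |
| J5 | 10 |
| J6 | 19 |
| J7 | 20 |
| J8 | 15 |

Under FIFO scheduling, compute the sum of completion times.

564

FIFO (arrival order): J1 J2 J3 J4 J5 J6 J7 J8.
J1: 0→13
J2: 13→30
J3: 30→54
J4: 54→63
J5: 63→73
J6: 73→92
J7: 92→112
J8: 112→127
Sum = 13+30+54+63+73+92+112+127 = 564.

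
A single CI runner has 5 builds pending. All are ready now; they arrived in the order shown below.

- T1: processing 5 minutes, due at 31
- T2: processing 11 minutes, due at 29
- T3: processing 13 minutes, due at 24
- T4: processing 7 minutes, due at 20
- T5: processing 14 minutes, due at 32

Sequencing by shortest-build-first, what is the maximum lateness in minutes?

18

SPT (increasing processing time): T1 T4 T2 T3 T5.
T1: 0→5, due 31, lateness -26
T4: 5→12, due 20, lateness -8
T2: 12→23, due 29, lateness -6
T3: 23→36, due 24, lateness 12
T5: 36→50, due 32, lateness 18
Maximum = 18.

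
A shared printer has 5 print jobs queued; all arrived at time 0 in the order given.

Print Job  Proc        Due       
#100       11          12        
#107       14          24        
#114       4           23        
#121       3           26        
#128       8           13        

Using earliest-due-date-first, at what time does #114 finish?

23

EDD (increasing due date): #100 #128 #114 #107 #121.
#100: 0→11
#128: 11→19
#114: 19→23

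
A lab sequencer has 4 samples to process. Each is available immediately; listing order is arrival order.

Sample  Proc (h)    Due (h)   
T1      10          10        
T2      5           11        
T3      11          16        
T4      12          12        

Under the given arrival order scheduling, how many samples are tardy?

3

FIFO (arrival order): T1 T2 T3 T4.
T1: 0→10, due 10, tardiness 0
T2: 10→15, due 11, tardiness 4
T3: 15→26, due 16, tardiness 10
T4: 26→38, due 12, tardiness 26
Late samples: 3.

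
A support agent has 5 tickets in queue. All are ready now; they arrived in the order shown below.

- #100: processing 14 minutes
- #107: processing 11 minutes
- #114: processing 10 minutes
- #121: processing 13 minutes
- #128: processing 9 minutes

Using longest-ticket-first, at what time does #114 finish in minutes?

48

LPT (decreasing processing time): #100 #121 #107 #114 #128.
#100: 0→14
#121: 14→27
#107: 27→38
#114: 38→48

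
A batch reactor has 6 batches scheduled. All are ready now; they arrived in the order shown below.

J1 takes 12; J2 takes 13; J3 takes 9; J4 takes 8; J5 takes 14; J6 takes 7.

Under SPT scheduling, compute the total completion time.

SPT (increasing processing time): J6 J4 J3 J1 J2 J5.
J6: 0→7
J4: 7→15
J3: 15→24
J1: 24→36
J2: 36→49
J5: 49→63
Sum = 7+15+24+36+49+63 = 194.

194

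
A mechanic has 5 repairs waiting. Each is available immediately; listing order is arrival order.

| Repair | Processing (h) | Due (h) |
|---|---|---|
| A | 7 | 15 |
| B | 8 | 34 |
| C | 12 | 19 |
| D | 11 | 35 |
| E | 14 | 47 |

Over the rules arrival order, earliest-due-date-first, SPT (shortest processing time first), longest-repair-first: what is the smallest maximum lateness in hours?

5

FIFO (arrival order): A B C D E.
A: 0→7, due 15, lateness -8
B: 7→15, due 34, lateness -19
C: 15→27, due 19, lateness 8
D: 27→38, due 35, lateness 3
E: 38→52, due 47, lateness 5
Maximum = 8.
EDD (increasing due date): A C B D E.
A: 0→7, due 15, lateness -8
C: 7→19, due 19, lateness 0
B: 19→27, due 34, lateness -7
D: 27→38, due 35, lateness 3
E: 38→52, due 47, lateness 5
Maximum = 5.
SPT (increasing processing time): A B D C E.
A: 0→7, due 15, lateness -8
B: 7→15, due 34, lateness -19
D: 15→26, due 35, lateness -9
C: 26→38, due 19, lateness 19
E: 38→52, due 47, lateness 5
Maximum = 19.
LPT (decreasing processing time): E C D B A.
E: 0→14, due 47, lateness -33
C: 14→26, due 19, lateness 7
D: 26→37, due 35, lateness 2
B: 37→45, due 34, lateness 11
A: 45→52, due 15, lateness 37
Maximum = 37.
FIFO 8, EDD 5, SPT 19, LPT 37 → minimum 5.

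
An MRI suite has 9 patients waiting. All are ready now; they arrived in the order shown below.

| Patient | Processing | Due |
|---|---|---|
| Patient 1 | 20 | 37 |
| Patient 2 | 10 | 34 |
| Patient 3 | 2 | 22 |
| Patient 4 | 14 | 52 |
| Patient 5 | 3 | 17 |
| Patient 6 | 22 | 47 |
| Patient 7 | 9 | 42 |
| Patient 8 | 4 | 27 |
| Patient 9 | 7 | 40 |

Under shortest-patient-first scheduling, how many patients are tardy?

SPT (increasing processing time): Patient 3 Patient 5 Patient 8 Patient 9 Patient 7 Patient 2 Patient 4 Patient 1 Patient 6.
Patient 3: 0→2, due 22, tardiness 0
Patient 5: 2→5, due 17, tardiness 0
Patient 8: 5→9, due 27, tardiness 0
Patient 9: 9→16, due 40, tardiness 0
Patient 7: 16→25, due 42, tardiness 0
Patient 2: 25→35, due 34, tardiness 1
Patient 4: 35→49, due 52, tardiness 0
Patient 1: 49→69, due 37, tardiness 32
Patient 6: 69→91, due 47, tardiness 44
Late patients: 3.

3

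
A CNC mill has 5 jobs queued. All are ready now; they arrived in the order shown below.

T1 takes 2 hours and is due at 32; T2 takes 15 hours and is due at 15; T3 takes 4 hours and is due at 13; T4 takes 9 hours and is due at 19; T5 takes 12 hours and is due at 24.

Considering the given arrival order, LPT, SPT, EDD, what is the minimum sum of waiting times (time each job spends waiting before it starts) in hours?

50

FIFO (arrival order): T1 T2 T3 T4 T5.
T1: waits 0, runs 0→2
T2: waits 2, runs 2→17
T3: waits 17, runs 17→21
T4: waits 21, runs 21→30
T5: waits 30, runs 30→42
Sum = 0+2+17+21+30 = 70.
LPT (decreasing processing time): T2 T5 T4 T3 T1.
T2: waits 0, runs 0→15
T5: waits 15, runs 15→27
T4: waits 27, runs 27→36
T3: waits 36, runs 36→40
T1: waits 40, runs 40→42
Sum = 0+15+27+36+40 = 118.
SPT (increasing processing time): T1 T3 T4 T5 T2.
T1: waits 0, runs 0→2
T3: waits 2, runs 2→6
T4: waits 6, runs 6→15
T5: waits 15, runs 15→27
T2: waits 27, runs 27→42
Sum = 0+2+6+15+27 = 50.
EDD (increasing due date): T3 T2 T4 T5 T1.
T3: waits 0, runs 0→4
T2: waits 4, runs 4→19
T4: waits 19, runs 19→28
T5: waits 28, runs 28→40
T1: waits 40, runs 40→42
Sum = 0+4+19+28+40 = 91.
FIFO 70, LPT 118, SPT 50, EDD 91 → minimum 50.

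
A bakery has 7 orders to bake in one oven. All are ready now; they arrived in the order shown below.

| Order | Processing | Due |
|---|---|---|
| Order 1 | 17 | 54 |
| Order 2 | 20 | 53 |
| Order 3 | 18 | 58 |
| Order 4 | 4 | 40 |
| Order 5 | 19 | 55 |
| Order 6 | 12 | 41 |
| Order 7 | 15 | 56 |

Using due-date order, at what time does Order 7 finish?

87

EDD (increasing due date): Order 4 Order 6 Order 2 Order 1 Order 5 Order 7 Order 3.
Order 4: 0→4
Order 6: 4→16
Order 2: 16→36
Order 1: 36→53
Order 5: 53→72
Order 7: 72→87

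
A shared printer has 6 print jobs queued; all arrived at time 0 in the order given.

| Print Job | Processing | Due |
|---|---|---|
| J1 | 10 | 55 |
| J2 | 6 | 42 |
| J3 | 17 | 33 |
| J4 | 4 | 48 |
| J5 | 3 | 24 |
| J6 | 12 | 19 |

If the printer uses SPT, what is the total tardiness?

SPT (increasing processing time): J5 J4 J2 J1 J6 J3.
J5: 0→3, due 24, tardiness 0
J4: 3→7, due 48, tardiness 0
J2: 7→13, due 42, tardiness 0
J1: 13→23, due 55, tardiness 0
J6: 23→35, due 19, tardiness 16
J3: 35→52, due 33, tardiness 19
Sum = 0+0+0+0+16+19 = 35.

35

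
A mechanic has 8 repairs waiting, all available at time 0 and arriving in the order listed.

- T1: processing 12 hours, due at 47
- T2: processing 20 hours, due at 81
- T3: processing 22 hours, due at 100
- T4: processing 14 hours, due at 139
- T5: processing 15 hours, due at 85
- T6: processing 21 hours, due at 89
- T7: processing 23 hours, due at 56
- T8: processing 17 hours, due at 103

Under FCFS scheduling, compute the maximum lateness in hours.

71

FIFO (arrival order): T1 T2 T3 T4 T5 T6 T7 T8.
T1: 0→12, due 47, lateness -35
T2: 12→32, due 81, lateness -49
T3: 32→54, due 100, lateness -46
T4: 54→68, due 139, lateness -71
T5: 68→83, due 85, lateness -2
T6: 83→104, due 89, lateness 15
T7: 104→127, due 56, lateness 71
T8: 127→144, due 103, lateness 41
Maximum = 71.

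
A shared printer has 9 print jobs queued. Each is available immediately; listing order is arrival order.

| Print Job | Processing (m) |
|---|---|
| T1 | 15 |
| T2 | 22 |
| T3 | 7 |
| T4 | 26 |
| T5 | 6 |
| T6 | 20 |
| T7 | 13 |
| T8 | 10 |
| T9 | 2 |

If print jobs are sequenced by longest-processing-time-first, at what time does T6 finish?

68

LPT (decreasing processing time): T4 T2 T6 T1 T7 T8 T3 T5 T9.
T4: 0→26
T2: 26→48
T6: 48→68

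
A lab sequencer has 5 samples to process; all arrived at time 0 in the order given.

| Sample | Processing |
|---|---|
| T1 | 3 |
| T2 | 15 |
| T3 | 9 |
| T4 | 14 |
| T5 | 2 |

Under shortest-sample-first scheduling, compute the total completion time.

SPT (increasing processing time): T5 T1 T3 T4 T2.
T5: 0→2
T1: 2→5
T3: 5→14
T4: 14→28
T2: 28→43
Sum = 2+5+14+28+43 = 92.

92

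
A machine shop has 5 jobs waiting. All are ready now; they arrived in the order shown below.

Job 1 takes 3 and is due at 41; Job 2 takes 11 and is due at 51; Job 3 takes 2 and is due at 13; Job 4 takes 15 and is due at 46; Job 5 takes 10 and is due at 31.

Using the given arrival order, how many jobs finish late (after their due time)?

2

FIFO (arrival order): Job 1 Job 2 Job 3 Job 4 Job 5.
Job 1: 0→3, due 41, tardiness 0
Job 2: 3→14, due 51, tardiness 0
Job 3: 14→16, due 13, tardiness 3
Job 4: 16→31, due 46, tardiness 0
Job 5: 31→41, due 31, tardiness 10
Late jobs: 2.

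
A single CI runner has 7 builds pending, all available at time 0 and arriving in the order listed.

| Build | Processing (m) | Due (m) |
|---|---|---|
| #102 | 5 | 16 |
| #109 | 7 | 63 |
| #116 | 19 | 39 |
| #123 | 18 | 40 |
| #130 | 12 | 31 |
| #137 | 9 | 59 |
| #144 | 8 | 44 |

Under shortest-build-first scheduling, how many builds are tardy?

SPT (increasing processing time): #102 #109 #144 #137 #130 #123 #116.
#102: 0→5, due 16, tardiness 0
#109: 5→12, due 63, tardiness 0
#144: 12→20, due 44, tardiness 0
#137: 20→29, due 59, tardiness 0
#130: 29→41, due 31, tardiness 10
#123: 41→59, due 40, tardiness 19
#116: 59→78, due 39, tardiness 39
Late builds: 3.

3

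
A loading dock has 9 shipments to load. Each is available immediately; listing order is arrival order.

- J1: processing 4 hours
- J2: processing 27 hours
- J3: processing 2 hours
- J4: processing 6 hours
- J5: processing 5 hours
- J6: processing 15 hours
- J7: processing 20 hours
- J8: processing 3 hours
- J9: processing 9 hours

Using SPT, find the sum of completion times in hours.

SPT (increasing processing time): J3 J8 J1 J5 J4 J9 J6 J7 J2.
J3: 0→2
J8: 2→5
J1: 5→9
J5: 9→14
J4: 14→20
J9: 20→29
J6: 29→44
J7: 44→64
J2: 64→91
Sum = 2+5+9+14+20+29+44+64+91 = 278.

278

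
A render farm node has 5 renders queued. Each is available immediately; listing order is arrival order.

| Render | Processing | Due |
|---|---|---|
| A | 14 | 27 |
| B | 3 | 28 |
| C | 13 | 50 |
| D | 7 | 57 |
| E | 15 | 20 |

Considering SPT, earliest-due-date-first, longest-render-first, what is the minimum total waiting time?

73

SPT (increasing processing time): B D C A E.
B: waits 0, runs 0→3
D: waits 3, runs 3→10
C: waits 10, runs 10→23
A: waits 23, runs 23→37
E: waits 37, runs 37→52
Sum = 0+3+10+23+37 = 73.
EDD (increasing due date): E A B C D.
E: waits 0, runs 0→15
A: waits 15, runs 15→29
B: waits 29, runs 29→32
C: waits 32, runs 32→45
D: waits 45, runs 45→52
Sum = 0+15+29+32+45 = 121.
LPT (decreasing processing time): E A C D B.
E: waits 0, runs 0→15
A: waits 15, runs 15→29
C: waits 29, runs 29→42
D: waits 42, runs 42→49
B: waits 49, runs 49→52
Sum = 0+15+29+42+49 = 135.
SPT 73, EDD 121, LPT 135 → minimum 73.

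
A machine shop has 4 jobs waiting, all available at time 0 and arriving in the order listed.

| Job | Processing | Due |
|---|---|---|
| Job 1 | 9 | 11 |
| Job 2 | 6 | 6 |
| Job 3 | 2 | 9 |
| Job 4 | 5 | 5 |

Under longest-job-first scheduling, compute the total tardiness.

LPT (decreasing processing time): Job 1 Job 2 Job 4 Job 3.
Job 1: 0→9, due 11, tardiness 0
Job 2: 9→15, due 6, tardiness 9
Job 4: 15→20, due 5, tardiness 15
Job 3: 20→22, due 9, tardiness 13
Sum = 0+9+15+13 = 37.

37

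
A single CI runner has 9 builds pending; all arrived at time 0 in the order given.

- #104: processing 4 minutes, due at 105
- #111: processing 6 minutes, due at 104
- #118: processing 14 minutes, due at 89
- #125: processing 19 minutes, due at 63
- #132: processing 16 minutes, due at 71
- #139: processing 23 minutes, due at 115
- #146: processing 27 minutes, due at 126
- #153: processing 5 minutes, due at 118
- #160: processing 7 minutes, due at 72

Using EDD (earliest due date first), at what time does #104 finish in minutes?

66

EDD (increasing due date): #125 #132 #160 #118 #111 #104 #139 #153 #146.
#125: 0→19
#132: 19→35
#160: 35→42
#118: 42→56
#111: 56→62
#104: 62→66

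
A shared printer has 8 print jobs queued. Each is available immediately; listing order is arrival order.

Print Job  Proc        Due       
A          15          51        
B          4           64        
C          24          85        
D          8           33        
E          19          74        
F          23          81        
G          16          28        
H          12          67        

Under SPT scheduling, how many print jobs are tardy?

SPT (increasing processing time): B D H A G E F C.
B: 0→4, due 64, tardiness 0
D: 4→12, due 33, tardiness 0
H: 12→24, due 67, tardiness 0
A: 24→39, due 51, tardiness 0
G: 39→55, due 28, tardiness 27
E: 55→74, due 74, tardiness 0
F: 74→97, due 81, tardiness 16
C: 97→121, due 85, tardiness 36
Late print jobs: 3.

3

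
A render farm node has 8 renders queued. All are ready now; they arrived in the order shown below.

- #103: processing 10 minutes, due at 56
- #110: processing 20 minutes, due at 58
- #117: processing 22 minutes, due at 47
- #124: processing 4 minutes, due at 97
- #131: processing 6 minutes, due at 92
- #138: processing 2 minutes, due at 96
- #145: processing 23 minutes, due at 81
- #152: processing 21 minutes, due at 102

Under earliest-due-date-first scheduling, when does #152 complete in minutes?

EDD (increasing due date): #117 #103 #110 #145 #131 #138 #124 #152.
#117: 0→22
#103: 22→32
#110: 32→52
#145: 52→75
#131: 75→81
#138: 81→83
#124: 83→87
#152: 87→108

108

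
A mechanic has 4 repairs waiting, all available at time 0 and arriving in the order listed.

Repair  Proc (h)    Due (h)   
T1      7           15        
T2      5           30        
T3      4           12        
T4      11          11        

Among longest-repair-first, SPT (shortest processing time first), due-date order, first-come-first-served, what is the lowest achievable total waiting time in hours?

LPT (decreasing processing time): T4 T1 T2 T3.
T4: waits 0, runs 0→11
T1: waits 11, runs 11→18
T2: waits 18, runs 18→23
T3: waits 23, runs 23→27
Sum = 0+11+18+23 = 52.
SPT (increasing processing time): T3 T2 T1 T4.
T3: waits 0, runs 0→4
T2: waits 4, runs 4→9
T1: waits 9, runs 9→16
T4: waits 16, runs 16→27
Sum = 0+4+9+16 = 29.
EDD (increasing due date): T4 T3 T1 T2.
T4: waits 0, runs 0→11
T3: waits 11, runs 11→15
T1: waits 15, runs 15→22
T2: waits 22, runs 22→27
Sum = 0+11+15+22 = 48.
FIFO (arrival order): T1 T2 T3 T4.
T1: waits 0, runs 0→7
T2: waits 7, runs 7→12
T3: waits 12, runs 12→16
T4: waits 16, runs 16→27
Sum = 0+7+12+16 = 35.
LPT 52, SPT 29, EDD 48, FIFO 35 → minimum 29.

29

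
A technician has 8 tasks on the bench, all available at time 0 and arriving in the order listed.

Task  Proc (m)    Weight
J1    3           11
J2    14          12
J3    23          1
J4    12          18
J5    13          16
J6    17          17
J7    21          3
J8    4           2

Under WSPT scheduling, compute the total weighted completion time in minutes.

2709

WSPT (decreasing weight/processing-time ratio): J1 J4 J5 J6 J2 J8 J7 J3.
J1: finishes 3, weight 11, w·C = 33
J4: finishes 15, weight 18, w·C = 270
J5: finishes 28, weight 16, w·C = 448
J6: finishes 45, weight 17, w·C = 765
J2: finishes 59, weight 12, w·C = 708
J8: finishes 63, weight 2, w·C = 126
J7: finishes 84, weight 3, w·C = 252
J3: finishes 107, weight 1, w·C = 107
Sum = 33+270+448+765+708+126+252+107 = 2709.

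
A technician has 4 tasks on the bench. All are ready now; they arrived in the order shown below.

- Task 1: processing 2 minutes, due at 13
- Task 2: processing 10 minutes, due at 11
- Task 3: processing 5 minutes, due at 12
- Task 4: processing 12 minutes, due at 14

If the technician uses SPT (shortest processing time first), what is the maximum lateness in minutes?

15

SPT (increasing processing time): Task 1 Task 3 Task 2 Task 4.
Task 1: 0→2, due 13, lateness -11
Task 3: 2→7, due 12, lateness -5
Task 2: 7→17, due 11, lateness 6
Task 4: 17→29, due 14, lateness 15
Maximum = 15.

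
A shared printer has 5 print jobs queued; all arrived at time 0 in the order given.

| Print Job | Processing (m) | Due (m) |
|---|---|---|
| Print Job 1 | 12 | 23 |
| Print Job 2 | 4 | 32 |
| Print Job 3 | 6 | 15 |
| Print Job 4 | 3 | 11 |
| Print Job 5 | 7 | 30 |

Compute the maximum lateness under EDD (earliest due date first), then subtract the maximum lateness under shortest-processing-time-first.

EDD (increasing due date): Print Job 4 Print Job 3 Print Job 1 Print Job 5 Print Job 2.
Print Job 4: 0→3, due 11, lateness -8
Print Job 3: 3→9, due 15, lateness -6
Print Job 1: 9→21, due 23, lateness -2
Print Job 5: 21→28, due 30, lateness -2
Print Job 2: 28→32, due 32, lateness 0
Maximum = 0.
SPT (increasing processing time): Print Job 4 Print Job 2 Print Job 3 Print Job 5 Print Job 1.
Print Job 4: 0→3, due 11, lateness -8
Print Job 2: 3→7, due 32, lateness -25
Print Job 3: 7→13, due 15, lateness -2
Print Job 5: 13→20, due 30, lateness -10
Print Job 1: 20→32, due 23, lateness 9
Maximum = 9.
Difference = 0 − 9 = -9.

-9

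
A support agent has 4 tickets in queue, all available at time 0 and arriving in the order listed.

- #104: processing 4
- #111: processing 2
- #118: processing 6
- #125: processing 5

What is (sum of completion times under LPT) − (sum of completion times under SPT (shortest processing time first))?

LPT (decreasing processing time): #118 #125 #104 #111.
#118: 0→6
#125: 6→11
#104: 11→15
#111: 15→17
Sum = 6+11+15+17 = 49.
SPT (increasing processing time): #111 #104 #125 #118.
#111: 0→2
#104: 2→6
#125: 6→11
#118: 11→17
Sum = 2+6+11+17 = 36.
Difference = 49 − 36 = 13.

13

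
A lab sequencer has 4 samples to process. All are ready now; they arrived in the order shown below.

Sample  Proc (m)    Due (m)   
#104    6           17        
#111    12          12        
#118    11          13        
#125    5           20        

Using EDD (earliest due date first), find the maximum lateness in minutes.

EDD (increasing due date): #111 #118 #104 #125.
#111: 0→12, due 12, lateness 0
#118: 12→23, due 13, lateness 10
#104: 23→29, due 17, lateness 12
#125: 29→34, due 20, lateness 14
Maximum = 14.

14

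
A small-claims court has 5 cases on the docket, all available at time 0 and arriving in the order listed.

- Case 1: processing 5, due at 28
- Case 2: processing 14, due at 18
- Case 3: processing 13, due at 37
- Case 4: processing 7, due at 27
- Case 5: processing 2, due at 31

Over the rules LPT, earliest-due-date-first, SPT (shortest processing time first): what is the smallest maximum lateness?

4

LPT (decreasing processing time): Case 2 Case 3 Case 4 Case 1 Case 5.
Case 2: 0→14, due 18, lateness -4
Case 3: 14→27, due 37, lateness -10
Case 4: 27→34, due 27, lateness 7
Case 1: 34→39, due 28, lateness 11
Case 5: 39→41, due 31, lateness 10
Maximum = 11.
EDD (increasing due date): Case 2 Case 4 Case 1 Case 5 Case 3.
Case 2: 0→14, due 18, lateness -4
Case 4: 14→21, due 27, lateness -6
Case 1: 21→26, due 28, lateness -2
Case 5: 26→28, due 31, lateness -3
Case 3: 28→41, due 37, lateness 4
Maximum = 4.
SPT (increasing processing time): Case 5 Case 1 Case 4 Case 3 Case 2.
Case 5: 0→2, due 31, lateness -29
Case 1: 2→7, due 28, lateness -21
Case 4: 7→14, due 27, lateness -13
Case 3: 14→27, due 37, lateness -10
Case 2: 27→41, due 18, lateness 23
Maximum = 23.
LPT 11, EDD 4, SPT 23 → minimum 4.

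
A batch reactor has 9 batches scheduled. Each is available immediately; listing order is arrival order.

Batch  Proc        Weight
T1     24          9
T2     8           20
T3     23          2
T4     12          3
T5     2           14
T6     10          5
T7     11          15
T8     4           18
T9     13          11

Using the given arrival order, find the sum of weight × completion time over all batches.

6747

FIFO (arrival order): T1 T2 T3 T4 T5 T6 T7 T8 T9.
T1: finishes 24, weight 9, w·C = 216
T2: finishes 32, weight 20, w·C = 640
T3: finishes 55, weight 2, w·C = 110
T4: finishes 67, weight 3, w·C = 201
T5: finishes 69, weight 14, w·C = 966
T6: finishes 79, weight 5, w·C = 395
T7: finishes 90, weight 15, w·C = 1350
T8: finishes 94, weight 18, w·C = 1692
T9: finishes 107, weight 11, w·C = 1177
Sum = 216+640+110+201+966+395+1350+1692+1177 = 6747.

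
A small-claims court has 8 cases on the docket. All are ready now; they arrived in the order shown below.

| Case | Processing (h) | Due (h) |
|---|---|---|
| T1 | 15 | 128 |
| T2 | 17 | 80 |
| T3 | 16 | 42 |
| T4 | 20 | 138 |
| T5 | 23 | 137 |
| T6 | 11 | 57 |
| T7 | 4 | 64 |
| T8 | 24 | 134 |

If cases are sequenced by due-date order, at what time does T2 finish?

48

EDD (increasing due date): T3 T6 T7 T2 T1 T8 T5 T4.
T3: 0→16
T6: 16→27
T7: 27→31
T2: 31→48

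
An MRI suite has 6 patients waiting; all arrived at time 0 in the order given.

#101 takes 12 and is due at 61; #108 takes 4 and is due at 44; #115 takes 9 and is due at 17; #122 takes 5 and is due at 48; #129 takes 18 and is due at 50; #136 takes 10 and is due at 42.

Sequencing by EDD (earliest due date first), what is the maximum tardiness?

EDD (increasing due date): #115 #136 #108 #122 #129 #101.
#115: 0→9, due 17, tardiness 0
#136: 9→19, due 42, tardiness 0
#108: 19→23, due 44, tardiness 0
#122: 23→28, due 48, tardiness 0
#129: 28→46, due 50, tardiness 0
#101: 46→58, due 61, tardiness 0
Maximum = 0.

0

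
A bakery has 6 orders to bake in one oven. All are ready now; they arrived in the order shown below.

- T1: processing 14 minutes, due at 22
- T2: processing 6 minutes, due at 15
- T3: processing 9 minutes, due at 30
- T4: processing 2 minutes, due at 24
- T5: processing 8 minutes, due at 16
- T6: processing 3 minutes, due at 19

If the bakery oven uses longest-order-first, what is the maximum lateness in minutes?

LPT (decreasing processing time): T1 T3 T5 T2 T6 T4.
T1: 0→14, due 22, lateness -8
T3: 14→23, due 30, lateness -7
T5: 23→31, due 16, lateness 15
T2: 31→37, due 15, lateness 22
T6: 37→40, due 19, lateness 21
T4: 40→42, due 24, lateness 18
Maximum = 22.

22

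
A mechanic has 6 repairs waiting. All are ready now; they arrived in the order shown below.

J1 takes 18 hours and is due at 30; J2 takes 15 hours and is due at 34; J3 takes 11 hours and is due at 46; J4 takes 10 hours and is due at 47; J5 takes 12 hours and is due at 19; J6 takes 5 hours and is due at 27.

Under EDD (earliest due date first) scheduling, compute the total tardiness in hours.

EDD (increasing due date): J5 J6 J1 J2 J3 J4.
J5: 0→12, due 19, tardiness 0
J6: 12→17, due 27, tardiness 0
J1: 17→35, due 30, tardiness 5
J2: 35→50, due 34, tardiness 16
J3: 50→61, due 46, tardiness 15
J4: 61→71, due 47, tardiness 24
Sum = 0+0+5+16+15+24 = 60.

60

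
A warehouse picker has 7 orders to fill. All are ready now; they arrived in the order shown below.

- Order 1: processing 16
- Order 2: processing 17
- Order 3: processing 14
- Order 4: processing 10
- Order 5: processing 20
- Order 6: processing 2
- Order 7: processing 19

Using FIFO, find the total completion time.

407

FIFO (arrival order): Order 1 Order 2 Order 3 Order 4 Order 5 Order 6 Order 7.
Order 1: 0→16
Order 2: 16→33
Order 3: 33→47
Order 4: 47→57
Order 5: 57→77
Order 6: 77→79
Order 7: 79→98
Sum = 16+33+47+57+77+79+98 = 407.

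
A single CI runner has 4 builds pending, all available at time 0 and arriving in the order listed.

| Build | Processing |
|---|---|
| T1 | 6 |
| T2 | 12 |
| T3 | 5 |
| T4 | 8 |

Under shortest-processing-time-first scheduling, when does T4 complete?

SPT (increasing processing time): T3 T1 T4 T2.
T3: 0→5
T1: 5→11
T4: 11→19

19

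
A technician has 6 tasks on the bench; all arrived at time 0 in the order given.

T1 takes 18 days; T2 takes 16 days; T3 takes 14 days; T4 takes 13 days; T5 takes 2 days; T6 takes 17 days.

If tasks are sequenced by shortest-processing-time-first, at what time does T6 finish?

62

SPT (increasing processing time): T5 T4 T3 T2 T6 T1.
T5: 0→2
T4: 2→15
T3: 15→29
T2: 29→45
T6: 45→62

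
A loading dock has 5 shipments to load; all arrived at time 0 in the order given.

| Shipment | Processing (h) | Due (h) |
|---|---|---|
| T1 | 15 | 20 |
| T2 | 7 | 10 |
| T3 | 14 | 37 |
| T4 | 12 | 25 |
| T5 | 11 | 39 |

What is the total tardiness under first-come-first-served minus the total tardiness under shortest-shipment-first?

4

FIFO (arrival order): T1 T2 T3 T4 T5.
T1: 0→15, due 20, tardiness 0
T2: 15→22, due 10, tardiness 12
T3: 22→36, due 37, tardiness 0
T4: 36→48, due 25, tardiness 23
T5: 48→59, due 39, tardiness 20
Sum = 0+12+0+23+20 = 55.
SPT (increasing processing time): T2 T5 T4 T3 T1.
T2: 0→7, due 10, tardiness 0
T5: 7→18, due 39, tardiness 0
T4: 18→30, due 25, tardiness 5
T3: 30→44, due 37, tardiness 7
T1: 44→59, due 20, tardiness 39
Sum = 0+0+5+7+39 = 51.
Difference = 55 − 51 = 4.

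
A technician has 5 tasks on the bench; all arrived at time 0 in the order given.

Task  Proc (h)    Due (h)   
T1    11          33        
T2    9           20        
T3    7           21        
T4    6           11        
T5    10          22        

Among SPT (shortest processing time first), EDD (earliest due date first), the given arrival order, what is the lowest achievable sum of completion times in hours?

SPT (increasing processing time): T4 T3 T2 T5 T1.
T4: 0→6
T3: 6→13
T2: 13→22
T5: 22→32
T1: 32→43
Sum = 6+13+22+32+43 = 116.
EDD (increasing due date): T4 T2 T3 T5 T1.
T4: 0→6
T2: 6→15
T3: 15→22
T5: 22→32
T1: 32→43
Sum = 6+15+22+32+43 = 118.
FIFO (arrival order): T1 T2 T3 T4 T5.
T1: 0→11
T2: 11→20
T3: 20→27
T4: 27→33
T5: 33→43
Sum = 11+20+27+33+43 = 134.
SPT 116, EDD 118, FIFO 134 → minimum 116.

116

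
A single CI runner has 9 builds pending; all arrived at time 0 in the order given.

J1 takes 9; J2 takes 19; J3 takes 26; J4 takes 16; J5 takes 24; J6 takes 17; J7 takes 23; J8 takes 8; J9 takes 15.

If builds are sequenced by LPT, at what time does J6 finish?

109

LPT (decreasing processing time): J3 J5 J7 J2 J6 J4 J9 J1 J8.
J3: 0→26
J5: 26→50
J7: 50→73
J2: 73→92
J6: 92→109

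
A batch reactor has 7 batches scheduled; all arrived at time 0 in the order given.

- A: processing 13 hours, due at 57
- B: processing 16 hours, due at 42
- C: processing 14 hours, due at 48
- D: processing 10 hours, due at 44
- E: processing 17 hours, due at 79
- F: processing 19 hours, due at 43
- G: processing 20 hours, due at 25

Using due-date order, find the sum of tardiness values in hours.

129

EDD (increasing due date): G B F D C A E.
G: 0→20, due 25, tardiness 0
B: 20→36, due 42, tardiness 0
F: 36→55, due 43, tardiness 12
D: 55→65, due 44, tardiness 21
C: 65→79, due 48, tardiness 31
A: 79→92, due 57, tardiness 35
E: 92→109, due 79, tardiness 30
Sum = 0+0+12+21+31+35+30 = 129.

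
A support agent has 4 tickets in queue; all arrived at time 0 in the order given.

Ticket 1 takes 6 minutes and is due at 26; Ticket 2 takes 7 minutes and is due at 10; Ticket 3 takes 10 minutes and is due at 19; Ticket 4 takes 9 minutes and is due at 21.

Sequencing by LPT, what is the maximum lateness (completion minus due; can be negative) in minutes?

LPT (decreasing processing time): Ticket 3 Ticket 4 Ticket 2 Ticket 1.
Ticket 3: 0→10, due 19, lateness -9
Ticket 4: 10→19, due 21, lateness -2
Ticket 2: 19→26, due 10, lateness 16
Ticket 1: 26→32, due 26, lateness 6
Maximum = 16.

16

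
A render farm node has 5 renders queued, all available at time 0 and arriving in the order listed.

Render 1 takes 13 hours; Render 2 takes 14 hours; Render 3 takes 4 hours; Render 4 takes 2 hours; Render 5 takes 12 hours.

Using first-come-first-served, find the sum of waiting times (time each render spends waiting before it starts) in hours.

FIFO (arrival order): Render 1 Render 2 Render 3 Render 4 Render 5.
Render 1: waits 0, runs 0→13
Render 2: waits 13, runs 13→27
Render 3: waits 27, runs 27→31
Render 4: waits 31, runs 31→33
Render 5: waits 33, runs 33→45
Sum = 0+13+27+31+33 = 104.

104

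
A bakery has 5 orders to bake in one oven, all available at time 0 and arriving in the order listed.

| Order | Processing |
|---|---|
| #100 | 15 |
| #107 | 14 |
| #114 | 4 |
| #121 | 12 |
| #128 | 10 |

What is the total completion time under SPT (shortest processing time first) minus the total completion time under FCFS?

SPT (increasing processing time): #114 #128 #121 #107 #100.
#114: 0→4
#128: 4→14
#121: 14→26
#107: 26→40
#100: 40→55
Sum = 4+14+26+40+55 = 139.
FIFO (arrival order): #100 #107 #114 #121 #128.
#100: 0→15
#107: 15→29
#114: 29→33
#121: 33→45
#128: 45→55
Sum = 15+29+33+45+55 = 177.
Difference = 139 − 177 = -38.

-38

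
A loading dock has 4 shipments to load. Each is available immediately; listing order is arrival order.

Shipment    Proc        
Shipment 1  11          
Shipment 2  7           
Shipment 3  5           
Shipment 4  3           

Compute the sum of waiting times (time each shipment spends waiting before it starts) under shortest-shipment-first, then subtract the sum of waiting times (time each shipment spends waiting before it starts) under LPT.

-26

SPT (increasing processing time): Shipment 4 Shipment 3 Shipment 2 Shipment 1.
Shipment 4: waits 0, runs 0→3
Shipment 3: waits 3, runs 3→8
Shipment 2: waits 8, runs 8→15
Shipment 1: waits 15, runs 15→26
Sum = 0+3+8+15 = 26.
LPT (decreasing processing time): Shipment 1 Shipment 2 Shipment 3 Shipment 4.
Shipment 1: waits 0, runs 0→11
Shipment 2: waits 11, runs 11→18
Shipment 3: waits 18, runs 18→23
Shipment 4: waits 23, runs 23→26
Sum = 0+11+18+23 = 52.
Difference = 26 − 52 = -26.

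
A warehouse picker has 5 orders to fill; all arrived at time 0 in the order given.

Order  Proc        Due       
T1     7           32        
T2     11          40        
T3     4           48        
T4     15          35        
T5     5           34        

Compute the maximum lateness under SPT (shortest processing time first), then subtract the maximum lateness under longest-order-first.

SPT (increasing processing time): T3 T5 T1 T2 T4.
T3: 0→4, due 48, lateness -44
T5: 4→9, due 34, lateness -25
T1: 9→16, due 32, lateness -16
T2: 16→27, due 40, lateness -13
T4: 27→42, due 35, lateness 7
Maximum = 7.
LPT (decreasing processing time): T4 T2 T1 T5 T3.
T4: 0→15, due 35, lateness -20
T2: 15→26, due 40, lateness -14
T1: 26→33, due 32, lateness 1
T5: 33→38, due 34, lateness 4
T3: 38→42, due 48, lateness -6
Maximum = 4.
Difference = 7 − 4 = 3.

3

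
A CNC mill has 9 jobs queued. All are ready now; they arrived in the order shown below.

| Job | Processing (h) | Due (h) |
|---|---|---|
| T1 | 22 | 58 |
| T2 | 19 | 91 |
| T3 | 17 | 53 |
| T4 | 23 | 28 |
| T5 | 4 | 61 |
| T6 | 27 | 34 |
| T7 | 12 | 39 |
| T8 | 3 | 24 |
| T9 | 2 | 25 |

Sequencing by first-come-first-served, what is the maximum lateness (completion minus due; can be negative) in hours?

104

FIFO (arrival order): T1 T2 T3 T4 T5 T6 T7 T8 T9.
T1: 0→22, due 58, lateness -36
T2: 22→41, due 91, lateness -50
T3: 41→58, due 53, lateness 5
T4: 58→81, due 28, lateness 53
T5: 81→85, due 61, lateness 24
T6: 85→112, due 34, lateness 78
T7: 112→124, due 39, lateness 85
T8: 124→127, due 24, lateness 103
T9: 127→129, due 25, lateness 104
Maximum = 104.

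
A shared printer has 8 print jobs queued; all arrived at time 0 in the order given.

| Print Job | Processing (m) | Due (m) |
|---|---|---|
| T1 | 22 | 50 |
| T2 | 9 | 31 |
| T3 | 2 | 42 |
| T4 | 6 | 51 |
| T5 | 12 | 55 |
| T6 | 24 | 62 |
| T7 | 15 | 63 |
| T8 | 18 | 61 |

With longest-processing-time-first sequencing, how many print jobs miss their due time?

LPT (decreasing processing time): T6 T1 T8 T7 T5 T2 T4 T3.
T6: 0→24, due 62, tardiness 0
T1: 24→46, due 50, tardiness 0
T8: 46→64, due 61, tardiness 3
T7: 64→79, due 63, tardiness 16
T5: 79→91, due 55, tardiness 36
T2: 91→100, due 31, tardiness 69
T4: 100→106, due 51, tardiness 55
T3: 106→108, due 42, tardiness 66
Late print jobs: 6.

6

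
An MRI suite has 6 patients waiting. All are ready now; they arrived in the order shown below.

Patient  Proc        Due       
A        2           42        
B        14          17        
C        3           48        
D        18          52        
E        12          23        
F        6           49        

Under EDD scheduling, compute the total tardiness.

EDD (increasing due date): B E A C F D.
B: 0→14, due 17, tardiness 0
E: 14→26, due 23, tardiness 3
A: 26→28, due 42, tardiness 0
C: 28→31, due 48, tardiness 0
F: 31→37, due 49, tardiness 0
D: 37→55, due 52, tardiness 3
Sum = 0+3+0+0+0+3 = 6.

6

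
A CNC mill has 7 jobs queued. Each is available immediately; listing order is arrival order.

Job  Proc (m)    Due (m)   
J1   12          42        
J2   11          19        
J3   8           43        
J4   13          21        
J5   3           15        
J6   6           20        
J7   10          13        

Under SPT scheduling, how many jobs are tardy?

SPT (increasing processing time): J5 J6 J3 J7 J2 J1 J4.
J5: 0→3, due 15, tardiness 0
J6: 3→9, due 20, tardiness 0
J3: 9→17, due 43, tardiness 0
J7: 17→27, due 13, tardiness 14
J2: 27→38, due 19, tardiness 19
J1: 38→50, due 42, tardiness 8
J4: 50→63, due 21, tardiness 42
Late jobs: 4.

4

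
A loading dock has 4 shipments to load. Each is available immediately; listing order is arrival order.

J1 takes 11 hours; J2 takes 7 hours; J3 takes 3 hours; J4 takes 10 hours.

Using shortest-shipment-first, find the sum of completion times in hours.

SPT (increasing processing time): J3 J2 J4 J1.
J3: 0→3
J2: 3→10
J4: 10→20
J1: 20→31
Sum = 3+10+20+31 = 64.

64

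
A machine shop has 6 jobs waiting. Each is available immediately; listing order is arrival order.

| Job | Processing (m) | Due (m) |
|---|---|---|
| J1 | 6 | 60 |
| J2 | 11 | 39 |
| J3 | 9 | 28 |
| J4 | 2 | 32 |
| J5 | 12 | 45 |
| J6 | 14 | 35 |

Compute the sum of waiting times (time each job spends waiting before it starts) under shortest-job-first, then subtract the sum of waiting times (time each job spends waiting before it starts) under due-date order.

-34

SPT (increasing processing time): J4 J1 J3 J2 J5 J6.
J4: waits 0, runs 0→2
J1: waits 2, runs 2→8
J3: waits 8, runs 8→17
J2: waits 17, runs 17→28
J5: waits 28, runs 28→40
J6: waits 40, runs 40→54
Sum = 0+2+8+17+28+40 = 95.
EDD (increasing due date): J3 J4 J6 J2 J5 J1.
J3: waits 0, runs 0→9
J4: waits 9, runs 9→11
J6: waits 11, runs 11→25
J2: waits 25, runs 25→36
J5: waits 36, runs 36→48
J1: waits 48, runs 48→54
Sum = 0+9+11+25+36+48 = 129.
Difference = 95 − 129 = -34.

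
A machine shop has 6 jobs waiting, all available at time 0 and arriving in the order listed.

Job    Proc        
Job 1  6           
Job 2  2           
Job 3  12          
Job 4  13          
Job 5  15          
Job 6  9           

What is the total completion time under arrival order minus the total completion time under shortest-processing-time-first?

17

FIFO (arrival order): Job 1 Job 2 Job 3 Job 4 Job 5 Job 6.
Job 1: 0→6
Job 2: 6→8
Job 3: 8→20
Job 4: 20→33
Job 5: 33→48
Job 6: 48→57
Sum = 6+8+20+33+48+57 = 172.
SPT (increasing processing time): Job 2 Job 1 Job 6 Job 3 Job 4 Job 5.
Job 2: 0→2
Job 1: 2→8
Job 6: 8→17
Job 3: 17→29
Job 4: 29→42
Job 5: 42→57
Sum = 2+8+17+29+42+57 = 155.
Difference = 172 − 155 = 17.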